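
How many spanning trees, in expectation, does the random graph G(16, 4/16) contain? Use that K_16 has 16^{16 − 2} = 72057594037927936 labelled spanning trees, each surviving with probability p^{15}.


K_16 has 16^{16 − 2} = 72057594037927936 labelled spanning trees.
For each such spanning tree H, let X_H = 1 if all 15 edges of H are present in G. Then P[X_H = 1] = p^{15} = (1/4)^{15} = 1/1073741824.
By linearity: E[X] = Σ_H E[X_H] = 72057594037927936 · p^{15} = 72057594037927936 · 1/1073741824 = 67108864.
Numerically: E[X] ≈ 6.711e+07.

E[X] = 72057594037927936 · (1/4)^{15} = 67108864 ≈ 6.711e+07.


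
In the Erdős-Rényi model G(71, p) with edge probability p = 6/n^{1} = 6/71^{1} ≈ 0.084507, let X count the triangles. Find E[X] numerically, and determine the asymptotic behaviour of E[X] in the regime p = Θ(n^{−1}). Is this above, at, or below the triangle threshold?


Number of potential triangles: C(71, 3) = 57155.
Each occurs with probability p³ ≈ (0.084507)³ ≈ 6.03501988e-04.
By linearity: E[X] = C(71, 3)·p³ ≈ 57155 · 6.03501988e-04 ≈ 34.493156.
Here α = 1, so p = 6/n is exactly at the triangle threshold p ~ 1/n. Asymptotically E[X] → c³/6 = 6³/6 = 36 ≈ 36.000000, a bounded constant. In this regime the triangle count is asymptotically Poisson(c³/6).

E[X] ≈ 34.493156; in regime p = Θ(1/n^{1}) E[X] stays bounded (at the triangle threshold p ~ 1/n).


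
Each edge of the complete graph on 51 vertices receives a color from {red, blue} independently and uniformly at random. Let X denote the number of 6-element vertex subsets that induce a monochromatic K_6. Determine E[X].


Let X = Σ_S X_S over the C(51, 6) = 18009460 subsets S of size 6, where X_S = 1 if the K_6 on S is monochromatic.
For a fixed S, the K_6 on S has C(6, 2) = 15 edges. P[all 15 edges red] = (1/2)^15, and likewise for blue, so P[monochromatic] = 2·(1/2)^15 = 2^{1 − 15} = 1/16384.
Summing: E[X] = C(51, 6) · 2^{1 − 15} = 18009460 · 1/16384 = 4502365/4096.
Numerically: E[X] ≈ 1099.210205.

E[X] = C(51,6)·2^(1−C(6,2)) = 4502365/4096 ≈ 1099.210205.


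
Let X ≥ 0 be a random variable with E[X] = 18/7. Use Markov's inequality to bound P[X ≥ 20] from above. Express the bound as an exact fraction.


μ = E[X] = 18/7, a = 20.
Markov: P[X ≥ 20] ≤ μ/a = (18/7)/20 = 9/70.
Numerically: ≈ 0.1286.
(Since a = 20 > μ = 2.5714, the bound 9/70 is < 1 and informative.)

P[X ≥ 20] ≤ 9/70 ≈ 0.1286.


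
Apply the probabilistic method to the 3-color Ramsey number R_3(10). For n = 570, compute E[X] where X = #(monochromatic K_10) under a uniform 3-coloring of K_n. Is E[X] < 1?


E[X] = C(570, 10) · 3^{1 − 45} = 921524823451961408691 · 3^{−44} = 921524823451961408691/984770902183611232881.
As a reduced fraction: E[X] = 34130549016739311433/36472996377170786403 ≈ 0.93578.
Is E[X] < 1? YES.
Since E[X] < 1, there exists a 3-coloring of K_{570} with no monochromatic K_10; hence R_3(10) > 570.

E[X] = 34130549016739311433/36472996377170786403 ≈ 0.93578; E[X] < 1, so R_3(10) > 570.


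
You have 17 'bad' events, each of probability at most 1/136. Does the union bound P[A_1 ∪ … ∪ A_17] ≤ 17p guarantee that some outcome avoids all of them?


Union bound: P[∪_{i=1}^{17} A_i] ≤ Σ_i P[A_i] ≤ 17·p = 17·(1/136) = 1/8.
Numerically: 1/8 ≈ 0.12500.
Is 1/8 < 1? YES.
Since P[∪ A_i] ≤ 1/8 < 1, the complement has P[∩ A_i^c] ≥ 1 − 1/8 = 7/8 > 0, so some outcome avoids every A_i.

17·p = 1/8 ≈ 0.12500; existence CERTIFIED by the union bound.


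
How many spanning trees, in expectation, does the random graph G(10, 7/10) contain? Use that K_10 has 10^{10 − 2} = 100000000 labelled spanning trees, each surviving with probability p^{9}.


K_10 has 10^{10 − 2} = 100000000 labelled spanning trees.
For each such spanning tree H, let X_H = 1 if all 9 edges of H are present in G. Then P[X_H = 1] = p^{9} = (7/10)^{9} = 40353607/1000000000.
By linearity: E[X] = Σ_H E[X_H] = 100000000 · p^{9} = 100000000 · 40353607/1000000000 = 40353607/10.
Numerically: E[X] ≈ 4.03536e+06.

E[X] = 100000000 · (7/10)^{9} = 40353607/10 ≈ 4.03536e+06.


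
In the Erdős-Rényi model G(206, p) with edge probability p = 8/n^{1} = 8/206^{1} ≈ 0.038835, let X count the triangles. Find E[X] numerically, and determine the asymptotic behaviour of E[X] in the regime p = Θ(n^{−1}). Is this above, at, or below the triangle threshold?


Number of potential triangles: C(206, 3) = 1435820.
Each occurs with probability p³ ≈ (0.038835)³ ≈ 5.8569066e-05.
By linearity: E[X] = C(206, 3)·p³ ≈ 1435820 · 5.8569066e-05 ≈ 84.09464.
Here α = 1, so p = 8/n is exactly at the triangle threshold p ~ 1/n. Asymptotically E[X] → c³/6 = 8³/6 = 256/3 ≈ 85.33333, a bounded constant. In this regime the triangle count is asymptotically Poisson(c³/6).

E[X] ≈ 84.09464; in regime p = Θ(1/n^{1}) E[X] stays bounded (at the triangle threshold p ~ 1/n).


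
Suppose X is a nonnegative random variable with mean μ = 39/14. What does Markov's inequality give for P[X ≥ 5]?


μ = E[X] = 39/14, a = 5.
Markov: P[X ≥ 5] ≤ μ/a = (39/14)/5 = 39/70.
Numerically: ≈ 0.55714.
(Since a = 5 > μ = 2.78571, the bound 39/70 is < 1 and informative.)

P[X ≥ 5] ≤ 39/70 ≈ 0.55714.


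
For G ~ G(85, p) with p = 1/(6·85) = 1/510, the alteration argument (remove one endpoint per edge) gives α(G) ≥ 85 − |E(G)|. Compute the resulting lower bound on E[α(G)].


E[|E(G)|] = C(85, 2)·p = 3570 · (1/510) = 7.
E[α(G)] ≥ n − E[|E(G)|] = 85 − 7 = 78.
Numerically: ≈ 78.0000.
(This is only a lower bound; the true E[α(G)] may be larger.)

E[α(G)] ≥ 78 ≈ 78.0000.


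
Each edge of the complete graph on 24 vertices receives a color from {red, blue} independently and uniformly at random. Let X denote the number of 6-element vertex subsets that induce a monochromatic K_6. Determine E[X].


Let X = Σ_S X_S over the C(24, 6) = 134596 subsets S of size 6, where X_S = 1 if the K_6 on S is monochromatic.
For a fixed S, the K_6 on S has C(6, 2) = 15 edges. P[all 15 edges red] = (1/2)^15, and likewise for blue, so P[monochromatic] = 2·(1/2)^15 = 2^{1 − 15} = 1/16384.
By linearity of expectation: E[X] = C(24, 6) · 2^{1 − 15} = 134596 · 1/16384 = 33649/4096.
Numerically: E[X] ≈ 8.21509.

E[X] = C(24,6)·2^(1−C(6,2)) = 33649/4096 ≈ 8.21509.


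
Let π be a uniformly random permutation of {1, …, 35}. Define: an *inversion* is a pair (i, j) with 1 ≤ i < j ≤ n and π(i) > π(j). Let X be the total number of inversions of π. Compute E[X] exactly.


Write X = Σ X_I over the C(35, 2) = 595 pairs i < j, with X_I the indicator of one inversion.
There are 595 indicators.
For each fixed pair i < j, the values π(i) and π(j) are two distinct elements of {1, …, 35} in uniformly random order; by symmetry P[π(i) > π(j)] = 1/2.
By linearity: E[X] = 595 · (1/2) = C(35, 2) · (1/2) = 595/2 = 595/2 ≈ 297.500000.

E[X] = 595/2 = 297.500000.


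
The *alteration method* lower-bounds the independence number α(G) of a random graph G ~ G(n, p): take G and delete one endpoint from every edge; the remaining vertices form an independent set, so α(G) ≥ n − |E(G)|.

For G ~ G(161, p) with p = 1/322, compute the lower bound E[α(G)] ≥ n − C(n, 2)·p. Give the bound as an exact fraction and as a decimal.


E[|E(G)|] = C(161, 2)·p = 12880 · (1/322) = 40.
E[α(G)] ≥ n − E[|E(G)|] = 161 − 40 = 121.
Numerically: ≈ 121.00000.
(This is only a lower bound; the true E[α(G)] may be larger.)

E[α(G)] ≥ 121 ≈ 121.00000.


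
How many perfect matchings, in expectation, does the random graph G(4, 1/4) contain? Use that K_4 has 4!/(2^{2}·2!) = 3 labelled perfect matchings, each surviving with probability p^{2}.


K_4 has 4!/(2^{2}·2!) = 3 labelled perfect matchings.
For each such perfect matching H, let X_H = 1 if all 2 edges of H are present in G. Then P[X_H = 1] = p^{2} = (1/4)^{2} = 1/16.
By linearity: E[X] = Σ_H E[X_H] = 3 · p^{2} = 3 · 1/16 = 3/16.
Numerically: E[X] ≈ 0.1875.

E[X] = 3 · (1/4)^{2} = 3/16 ≈ 0.1875.


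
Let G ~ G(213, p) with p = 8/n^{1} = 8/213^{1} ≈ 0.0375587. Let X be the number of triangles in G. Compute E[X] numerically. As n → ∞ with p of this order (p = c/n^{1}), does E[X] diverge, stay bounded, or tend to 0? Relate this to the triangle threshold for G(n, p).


Number of potential triangles: C(213, 3) = 1587986.
Each occurs with probability p³ ≈ (0.0375587)³ ≈ 5.29823419e-05.
By linearity: E[X] = C(213, 3)·p³ ≈ 1587986 · 5.29823419e-05 ≈ 84.135217.
Here α = 1, so p = 8/n is exactly at the triangle threshold p ~ 1/n. Asymptotically E[X] → c³/6 = 8³/6 = 256/3 ≈ 85.333333, a bounded constant. In this regime the triangle count is asymptotically Poisson(c³/6).

E[X] ≈ 84.135217; in regime p = Θ(1/n^{1}) E[X] stays bounded (at the triangle threshold p ~ 1/n).


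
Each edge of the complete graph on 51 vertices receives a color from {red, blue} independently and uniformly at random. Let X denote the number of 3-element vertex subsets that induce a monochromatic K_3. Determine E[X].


Let X = Σ_S X_S over the C(51, 3) = 20825 subsets S of size 3, where X_S = 1 if the K_3 on S is monochromatic.
For a fixed S, the K_3 on S has C(3, 2) = 3 edges. P[all 3 edges red] = (1/2)^3, and likewise for blue, so P[monochromatic] = 2·(1/2)^3 = 2^{1 − 3} = 1/4.
By linearity: E[X] = C(51, 3) · 2^{1 − 3} = 20825 · 1/4 = 20825/4.
Numerically: E[X] ≈ 5206.2500.

E[X] = C(51,3)·2^(1−C(3,2)) = 20825/4 ≈ 5206.2500.


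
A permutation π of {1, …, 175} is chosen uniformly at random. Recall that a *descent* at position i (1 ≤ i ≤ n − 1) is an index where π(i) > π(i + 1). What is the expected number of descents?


Write X = Σ X_I over i = 1, …, 174, with X_I the indicator of one descent.
There are 174 indicators.
For each fixed i, the pair (π(i), π(i+1)) is a uniformly random ordered pair of distinct values from {1, …, 175}; by symmetry P[π(i) > π(i+1)] = 1/2.
By linearity: E[X] = 174 · (1/2) = (175 − 1) · (1/2) = 87 ≈ 87.000000.

E[X] = 87 = 87.000000.


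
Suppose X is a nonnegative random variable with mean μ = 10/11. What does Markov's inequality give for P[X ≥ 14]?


μ = E[X] = 10/11, a = 14.
Markov: P[X ≥ 14] ≤ μ/a = (10/11)/14 = 5/77.
Numerically: ≈ 0.065.
(Since a = 14 > μ = 0.909, the bound 5/77 is < 1 and informative.)

P[X ≥ 14] ≤ 5/77 ≈ 0.065.


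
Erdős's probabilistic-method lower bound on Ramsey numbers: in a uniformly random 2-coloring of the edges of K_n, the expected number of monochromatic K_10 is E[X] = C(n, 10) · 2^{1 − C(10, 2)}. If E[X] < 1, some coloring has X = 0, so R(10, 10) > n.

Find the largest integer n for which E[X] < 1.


We need C(n, 10) · 2^{1 − 45} < 1, i.e. C(n, 10) < 2^{45 − 1} = 17592186044416.
Check values of n near the boundary:
  n = 99: C(99, 10) = 15579278510796; 15579278510796 < 17592186044416? YES
  n = 100: C(100, 10) = 17310309456440; 17310309456440 < 17592186044416? YES
  n = 101: C(101, 10) = 19212541264840; 19212541264840 < 17592186044416? NO
The largest n with C(n, 10) < 17592186044416 is n = 100 (where E[X] = 2163788682055/2199023255552 ≈ 0.98398). Hence R(10, 10) > 100, i.e. R(10, 10) ≥ 101.

Largest n = 100; hence R(10, 10) > 100.


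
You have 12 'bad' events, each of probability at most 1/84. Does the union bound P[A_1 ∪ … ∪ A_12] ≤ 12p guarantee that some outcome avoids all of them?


Union bound: P[∪_{i=1}^{12} A_i] ≤ Σ_i P[A_i] ≤ 12·p = 12·(1/84) = 1/7.
Numerically: 1/7 ≈ 0.143.
Is 1/7 < 1? YES.
Since P[∪ A_i] ≤ 1/7 < 1, the complement has P[∩ A_i^c] ≥ 1 − 1/7 = 6/7 > 0, so some outcome avoids every A_i.

12·p = 1/7 ≈ 0.143; existence CERTIFIED by the union bound.


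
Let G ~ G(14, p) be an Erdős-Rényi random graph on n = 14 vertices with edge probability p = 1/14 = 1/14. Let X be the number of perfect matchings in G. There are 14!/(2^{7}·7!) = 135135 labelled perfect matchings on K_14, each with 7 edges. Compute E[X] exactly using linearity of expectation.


K_14 has 14!/(2^{7}·7!) = 135135 labelled perfect matchings.
For each such perfect matching H, let X_H = 1 if all 7 edges of H are present in G. Then P[X_H = 1] = p^{7} = (1/14)^{7} = 1/105413504.
By linearity: E[X] = Σ_H E[X_H] = 135135 · p^{7} = 135135 · 1/105413504 = 19305/15059072.
Numerically: E[X] ≈ 0.001282.

E[X] = 135135 · (1/14)^{7} = 19305/15059072 ≈ 0.001282.


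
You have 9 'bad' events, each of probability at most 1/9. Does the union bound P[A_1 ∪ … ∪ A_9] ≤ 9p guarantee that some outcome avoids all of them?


Union bound: P[∪_{i=1}^{9} A_i] ≤ Σ_i P[A_i] ≤ 9·p = 9·(1/9) = 1.
Numerically: 1 ≈ 1.000000.
Is 1 < 1? NO.
Since the bound 1 is ≥ 1, the union bound is uninformative here; it does NOT by itself certify existence.

9·p = 1 ≈ 1.000000; existence NOT certified by the union bound.


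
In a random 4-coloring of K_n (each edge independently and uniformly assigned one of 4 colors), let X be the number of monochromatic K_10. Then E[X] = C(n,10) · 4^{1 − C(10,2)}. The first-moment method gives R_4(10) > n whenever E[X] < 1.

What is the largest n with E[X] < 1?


We need C(n, 10) · 4^{1 − 45} < 1, i.e. C(n, 10) < 4^{45 − 1} = 309485009821345068724781056.
Check values of n near the boundary:
  n = 2021: C(2021, 10) = 306347841644770462864800616; 306347841644770462864800616 < 309485009821345068724781056? YES
  n = 2022: C(2022, 10) = 307870445231474093395937796; 307870445231474093395937796 < 309485009821345068724781056? YES
  n = 2023: C(2023, 10) = 309399856285778485315440716; 309399856285778485315440716 < 309485009821345068724781056? YES
  n = 2024: C(2024, 10) = 310936101848269937576192656; 310936101848269937576192656 < 309485009821345068724781056? NO
  n = 2025: C(2025, 10) = 312479209053472269772600560; 312479209053472269772600560 < 309485009821345068724781056? NO
  n = 2026: C(2026, 10) = 314029205130126398094885285; 314029205130126398094885285 < 309485009821345068724781056? NO
The largest n with C(n, 10) < 309485009821345068724781056 is n = 2023 (where E[X] = 77349964071444621328860179/77371252455336267181195264 ≈ 1.000). Hence R_4(10) > 2023, i.e. R_4(10) ≥ 2024.

Largest n = 2023; hence R_4(10) > 2023.


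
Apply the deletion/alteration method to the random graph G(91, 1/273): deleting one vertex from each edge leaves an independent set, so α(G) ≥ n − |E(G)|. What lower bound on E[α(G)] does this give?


E[|E(G)|] = C(91, 2)·p = 4095 · (1/273) = 15.
E[α(G)] ≥ n − E[|E(G)|] = 91 − 15 = 76.
Numerically: ≈ 76.000.
(This is only a lower bound; the true E[α(G)] may be larger.)

E[α(G)] ≥ 76 ≈ 76.000.


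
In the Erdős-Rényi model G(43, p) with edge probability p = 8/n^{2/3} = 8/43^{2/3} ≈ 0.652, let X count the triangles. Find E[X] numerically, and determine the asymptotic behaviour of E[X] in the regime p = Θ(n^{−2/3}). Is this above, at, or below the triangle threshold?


Number of potential triangles: C(43, 3) = 12341.
Each occurs with probability p³ ≈ (0.652)³ ≈ 2.76906e-01.
By linearity: E[X] = C(43, 3)·p³ ≈ 12341 · 2.76906e-01 ≈ 3417.302.
Since α = 2/3 < 1, p = c/n^{2/3} ≫ 1/n is above the triangle threshold p ~ 1/n. Asymptotically E[X] ~ (c³/6)·n^{3(1−α)} = (8³/6)·n^{1} → ∞; triangles are abundant w.h.p.

E[X] ≈ 3417.302; in regime p = Θ(1/n^{2/3}) E[X] diverges (above the triangle threshold p ~ 1/n).


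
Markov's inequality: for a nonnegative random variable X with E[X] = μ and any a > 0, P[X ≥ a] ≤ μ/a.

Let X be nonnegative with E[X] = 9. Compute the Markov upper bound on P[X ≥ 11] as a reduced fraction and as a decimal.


μ = E[X] = 9, a = 11.
Markov: P[X ≥ 11] ≤ μ/a = (9)/11 = 9/11.
Numerically: ≈ 0.8182.
(Since a = 11 > μ = 9.0000, the bound 9/11 is < 1 and informative.)

P[X ≥ 11] ≤ 9/11 ≈ 0.8182.


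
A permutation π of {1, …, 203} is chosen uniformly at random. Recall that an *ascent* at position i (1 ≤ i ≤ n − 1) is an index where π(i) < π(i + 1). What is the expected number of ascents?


Write X = Σ X_I over i = 1, …, 202, with X_I the indicator of one ascent.
There are 202 indicators.
For each fixed i, the pair (π(i), π(i+1)) is a uniformly random ordered pair of distinct values from {1, …, 203}; by symmetry P[π(i) < π(i+1)] = 1/2.
By linearity: E[X] = 202 · (1/2) = (203 − 1) · (1/2) = 101 ≈ 101.000.

E[X] = 101 = 101.000.


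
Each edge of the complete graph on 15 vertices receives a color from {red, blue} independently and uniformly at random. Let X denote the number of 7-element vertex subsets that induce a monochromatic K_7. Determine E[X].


Let X = Σ_S X_S over the C(15, 7) = 6435 subsets S of size 7, where X_S = 1 if the K_7 on S is monochromatic.
For a fixed S, the K_7 on S has C(7, 2) = 21 edges. P[all 21 edges red] = (1/2)^21, and likewise for blue, so P[monochromatic] = 2·(1/2)^21 = 2^{1 − 21} = 1/1048576.
Summing: E[X] = C(15, 7) · 2^{1 − 21} = 6435 · 1/1048576 = 6435/1048576.
Numerically: E[X] ≈ 0.006137.

E[X] = C(15,7)·2^(1−C(7,2)) = 6435/1048576 ≈ 0.006137.


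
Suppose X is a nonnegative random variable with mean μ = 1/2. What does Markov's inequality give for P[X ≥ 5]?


μ = E[X] = 1/2, a = 5.
Markov: P[X ≥ 5] ≤ μ/a = (1/2)/5 = 1/10.
Numerically: ≈ 0.100.
(Since a = 5 > μ = 0.500, the bound 1/10 is < 1 and informative.)

P[X ≥ 5] ≤ 1/10 ≈ 0.100.


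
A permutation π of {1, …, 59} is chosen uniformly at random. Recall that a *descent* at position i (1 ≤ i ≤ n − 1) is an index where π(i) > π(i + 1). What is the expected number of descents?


Write X = Σ X_I over i = 1, …, 58, with X_I the indicator of one descent.
There are 58 indicators.
For each fixed i, the pair (π(i), π(i+1)) is a uniformly random ordered pair of distinct values from {1, …, 59}; by symmetry P[π(i) > π(i+1)] = 1/2.
By linearity: E[X] = 58 · (1/2) = (59 − 1) · (1/2) = 29 ≈ 29.000.

E[X] = 29 = 29.000.


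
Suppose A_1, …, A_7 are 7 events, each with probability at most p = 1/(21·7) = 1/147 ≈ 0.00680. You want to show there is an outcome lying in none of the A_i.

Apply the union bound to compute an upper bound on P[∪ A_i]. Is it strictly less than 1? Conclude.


Union bound: P[∪_{i=1}^{7} A_i] ≤ Σ_i P[A_i] ≤ 7·p = 7·(1/147) = 1/21.
Numerically: 1/21 ≈ 0.04762.
Is 1/21 < 1? YES.
Since P[∪ A_i] ≤ 1/21 < 1, the complement has P[∩ A_i^c] ≥ 1 − 1/21 = 20/21 > 0, so some outcome avoids every A_i.

7·p = 1/21 ≈ 0.04762; existence CERTIFIED by the union bound.


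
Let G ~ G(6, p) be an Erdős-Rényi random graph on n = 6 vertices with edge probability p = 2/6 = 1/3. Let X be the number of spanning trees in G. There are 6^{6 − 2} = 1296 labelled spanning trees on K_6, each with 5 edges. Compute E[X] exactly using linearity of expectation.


K_6 has 6^{6 − 2} = 1296 labelled spanning trees.
For each such spanning tree H, let X_H = 1 if all 5 edges of H are present in G. Then P[X_H = 1] = p^{5} = (1/3)^{5} = 1/243.
Summing the indicators: E[X] = Σ_H E[X_H] = 1296 · p^{5} = 1296 · 1/243 = 16/3.
Numerically: E[X] ≈ 5.33.

E[X] = 1296 · (1/3)^{5} = 16/3 ≈ 5.33.


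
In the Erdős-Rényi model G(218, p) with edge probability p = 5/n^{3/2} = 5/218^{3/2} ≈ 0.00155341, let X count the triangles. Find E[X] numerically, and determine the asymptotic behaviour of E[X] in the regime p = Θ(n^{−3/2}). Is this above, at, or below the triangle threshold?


Number of potential triangles: C(218, 3) = 1703016.
Each occurs with probability p³ ≈ (0.00155341)³ ≈ 3.74848512e-09.
By linearity: E[X] = C(218, 3)·p³ ≈ 1703016 · 3.74848512e-09 ≈ 0.006384.
Since α = 3/2 > 1, p = c/n^{3/2} = o(1/n) is below the triangle threshold p ~ 1/n. Asymptotically E[X] ~ (c³/6)·n^{3(1−α)} = (5³/6)·n^{-1.5} → 0, so by Markov's inequality G has no triangles w.h.p.

E[X] ≈ 0.006384; in regime p = Θ(1/n^{3/2}) E[X] tends to 0 (below the triangle threshold p ~ 1/n).


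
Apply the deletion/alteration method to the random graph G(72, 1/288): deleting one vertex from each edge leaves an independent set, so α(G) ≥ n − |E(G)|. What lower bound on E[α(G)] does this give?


E[|E(G)|] = C(72, 2)·p = 2556 · (1/288) = 71/8.
E[α(G)] ≥ n − E[|E(G)|] = 72 − 71/8 = 505/8.
Numerically: ≈ 63.125.
(This is only a lower bound; the true E[α(G)] may be larger.)

E[α(G)] ≥ 505/8 ≈ 63.125.


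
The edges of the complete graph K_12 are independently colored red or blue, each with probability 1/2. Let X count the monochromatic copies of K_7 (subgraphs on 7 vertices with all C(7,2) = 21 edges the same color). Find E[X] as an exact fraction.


Let X = Σ_S X_S over the C(12, 7) = 792 subsets S of size 7, where X_S = 1 if the K_7 on S is monochromatic.
For a fixed S, the K_7 on S has C(7, 2) = 21 edges. P[all 21 edges red] = (1/2)^21, and likewise for blue, so P[monochromatic] = 2·(1/2)^21 = 2^{1 − 21} = 1/1048576.
By linearity of expectation: E[X] = C(12, 7) · 2^{1 − 21} = 792 · 1/1048576 = 99/131072.
Numerically: E[X] ≈ 0.00076.

E[X] = C(12,7)·2^(1−C(7,2)) = 99/131072 ≈ 0.00076.


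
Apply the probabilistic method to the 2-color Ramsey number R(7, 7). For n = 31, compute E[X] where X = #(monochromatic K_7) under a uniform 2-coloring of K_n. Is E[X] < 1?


E[X] = C(31, 7) · 2^{1 − 21} = 2629575 · 2^{−20} = 2629575/1048576.
As a reduced fraction: E[X] = 2629575/1048576 ≈ 2.50776.
Is E[X] < 1? NO.
Since E[X] ≥ 1, the first-moment bound is inconclusive at n = 31; it does NOT by itself certify R(7, 7) > 31.

E[X] = 2629575/1048576 ≈ 2.50776; E[X] ≥ 1; first-moment method inconclusive here.


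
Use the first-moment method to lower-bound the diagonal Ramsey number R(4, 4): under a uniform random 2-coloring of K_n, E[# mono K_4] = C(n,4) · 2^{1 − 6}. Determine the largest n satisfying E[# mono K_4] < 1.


We need C(n, 4) · 2^{1 − 6} < 1, i.e. C(n, 4) < 2^{6 − 1} = 32.
Check values of n near the boundary:
  n = 4: C(4, 4) = 1; 1 < 32? YES
  n = 5: C(5, 4) = 5; 5 < 32? YES
  n = 6: C(6, 4) = 15; 15 < 32? YES
  n = 7: C(7, 4) = 35; 35 < 32? NO
  n = 8: C(8, 4) = 70; 70 < 32? NO
The largest n with C(n, 4) < 32 is n = 6 (where E[X] = 15/32 ≈ 0.4688). Hence R(4, 4) > 6, i.e. R(4, 4) ≥ 7.

Largest n = 6; hence R(4, 4) > 6.


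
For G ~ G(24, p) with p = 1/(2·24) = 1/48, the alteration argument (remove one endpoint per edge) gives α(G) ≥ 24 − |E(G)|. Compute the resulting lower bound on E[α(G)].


E[|E(G)|] = C(24, 2)·p = 276 · (1/48) = 23/4.
E[α(G)] ≥ n − E[|E(G)|] = 24 − 23/4 = 73/4.
Numerically: ≈ 18.2500.
(This is only a lower bound; the true E[α(G)] may be larger.)

E[α(G)] ≥ 73/4 ≈ 18.2500.


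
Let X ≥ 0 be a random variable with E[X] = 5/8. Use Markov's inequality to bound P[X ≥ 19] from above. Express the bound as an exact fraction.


μ = E[X] = 5/8, a = 19.
Markov: P[X ≥ 19] ≤ μ/a = (5/8)/19 = 5/152.
Numerically: ≈ 0.033.
(Since a = 19 > μ = 0.625, the bound 5/152 is < 1 and informative.)

P[X ≥ 19] ≤ 5/152 ≈ 0.033.


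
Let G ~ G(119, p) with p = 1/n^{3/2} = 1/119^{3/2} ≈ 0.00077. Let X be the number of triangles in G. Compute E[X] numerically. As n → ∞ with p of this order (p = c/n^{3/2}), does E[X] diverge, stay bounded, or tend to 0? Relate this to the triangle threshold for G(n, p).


Number of potential triangles: C(119, 3) = 273819.
Each occurs with probability p³ ≈ (0.00077)³ ≈ 4.57129e-10.
By linearity: E[X] = C(119, 3)·p³ ≈ 273819 · 4.57129e-10 ≈ 0.000.
Since α = 3/2 > 1, p = c/n^{3/2} = o(1/n) is below the triangle threshold p ~ 1/n. Asymptotically E[X] ~ (c³/6)·n^{3(1−α)} = (1³/6)·n^{-1.5} → 0, so by Markov's inequality G has no triangles w.h.p.

E[X] ≈ 0.000; in regime p = Θ(1/n^{3/2}) E[X] tends to 0 (below the triangle threshold p ~ 1/n).


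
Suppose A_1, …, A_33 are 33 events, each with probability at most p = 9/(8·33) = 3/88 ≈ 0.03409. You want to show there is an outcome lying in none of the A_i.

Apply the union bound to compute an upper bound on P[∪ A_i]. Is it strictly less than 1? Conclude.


Union bound: P[∪_{i=1}^{33} A_i] ≤ Σ_i P[A_i] ≤ 33·p = 33·(3/88) = 9/8.
Numerically: 9/8 ≈ 1.12500.
Is 9/8 < 1? NO.
Since the bound 9/8 is ≥ 1, the union bound is uninformative here; it does NOT by itself certify existence.

33·p = 9/8 ≈ 1.12500; existence NOT certified by the union bound.


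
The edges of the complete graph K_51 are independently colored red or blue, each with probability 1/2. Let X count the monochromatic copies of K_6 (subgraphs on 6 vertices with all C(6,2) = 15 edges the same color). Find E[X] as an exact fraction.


Let X = Σ_S X_S over the C(51, 6) = 18009460 subsets S of size 6, where X_S = 1 if the K_6 on S is monochromatic.
For a fixed S, the K_6 on S has C(6, 2) = 15 edges. P[all 15 edges red] = (1/2)^15, and likewise for blue, so P[monochromatic] = 2·(1/2)^15 = 2^{1 − 15} = 1/16384.
By linearity of expectation: E[X] = C(51, 6) · 2^{1 − 15} = 18009460 · 1/16384 = 4502365/4096.
Numerically: E[X] ≈ 1099.2102.

E[X] = C(51,6)·2^(1−C(6,2)) = 4502365/4096 ≈ 1099.2102.


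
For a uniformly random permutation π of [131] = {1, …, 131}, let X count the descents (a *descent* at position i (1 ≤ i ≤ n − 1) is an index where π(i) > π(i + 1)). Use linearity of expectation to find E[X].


Write X = Σ X_I over i = 1, …, 130, with X_I the indicator of one descent.
There are 130 indicators.
For each fixed i, the pair (π(i), π(i+1)) is a uniformly random ordered pair of distinct values from {1, …, 131}; by symmetry P[π(i) > π(i+1)] = 1/2.
By linearity: E[X] = 130 · (1/2) = (131 − 1) · (1/2) = 65 ≈ 65.00000.

E[X] = 65 = 65.00000.


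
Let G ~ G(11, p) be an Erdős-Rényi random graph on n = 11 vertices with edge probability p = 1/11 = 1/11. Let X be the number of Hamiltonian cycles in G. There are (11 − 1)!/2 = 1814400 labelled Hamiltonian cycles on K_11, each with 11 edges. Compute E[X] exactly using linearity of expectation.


K_11 has (11 − 1)!/2 = 1814400 labelled Hamiltonian cycles.
For each such Hamiltonian cycle H, let X_H = 1 if all 11 edges of H are present in G. Then P[X_H = 1] = p^{11} = (1/11)^{11} = 1/285311670611.
By linearity of expectation: E[X] = Σ_H E[X_H] = 1814400 · p^{11} = 1814400 · 1/285311670611 = 1814400/285311670611.
Numerically: E[X] ≈ 6.3594e-06.

E[X] = 1814400 · (1/11)^{11} = 1814400/285311670611 ≈ 6.3594e-06.


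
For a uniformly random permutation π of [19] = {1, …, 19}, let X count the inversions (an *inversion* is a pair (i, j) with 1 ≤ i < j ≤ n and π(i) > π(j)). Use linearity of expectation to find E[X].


Write X = Σ X_I over the C(19, 2) = 171 pairs i < j, with X_I the indicator of one inversion.
There are 171 indicators.
For each fixed pair i < j, the values π(i) and π(j) are two distinct elements of {1, …, 19} in uniformly random order; by symmetry P[π(i) > π(j)] = 1/2.
By linearity: E[X] = 171 · (1/2) = C(19, 2) · (1/2) = 171/2 = 171/2 ≈ 85.500.

E[X] = 171/2 = 85.500.


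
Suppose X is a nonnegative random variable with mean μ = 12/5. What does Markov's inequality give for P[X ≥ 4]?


μ = E[X] = 12/5, a = 4.
Markov: P[X ≥ 4] ≤ μ/a = (12/5)/4 = 3/5.
Numerically: ≈ 0.600.
(Since a = 4 > μ = 2.400, the bound 3/5 is < 1 and informative.)

P[X ≥ 4] ≤ 3/5 ≈ 0.600.


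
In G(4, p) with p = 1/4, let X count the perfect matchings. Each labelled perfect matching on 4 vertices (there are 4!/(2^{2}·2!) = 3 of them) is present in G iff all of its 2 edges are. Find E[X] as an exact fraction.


K_4 has 4!/(2^{2}·2!) = 3 labelled perfect matchings.
For each such perfect matching H, let X_H = 1 if all 2 edges of H are present in G. Then P[X_H = 1] = p^{2} = (1/4)^{2} = 1/16.
By linearity: E[X] = Σ_H E[X_H] = 3 · p^{2} = 3 · 1/16 = 3/16.
Numerically: E[X] ≈ 0.188.

E[X] = 3 · (1/4)^{2} = 3/16 ≈ 0.188.


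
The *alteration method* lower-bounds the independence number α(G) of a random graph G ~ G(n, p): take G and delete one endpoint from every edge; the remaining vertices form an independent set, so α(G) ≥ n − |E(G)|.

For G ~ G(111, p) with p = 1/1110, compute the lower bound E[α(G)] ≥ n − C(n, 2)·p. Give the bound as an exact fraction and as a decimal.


E[|E(G)|] = C(111, 2)·p = 6105 · (1/1110) = 11/2.
E[α(G)] ≥ n − E[|E(G)|] = 111 − 11/2 = 211/2.
Numerically: ≈ 105.50000.
(This is only a lower bound; the true E[α(G)] may be larger.)

E[α(G)] ≥ 211/2 ≈ 105.50000.


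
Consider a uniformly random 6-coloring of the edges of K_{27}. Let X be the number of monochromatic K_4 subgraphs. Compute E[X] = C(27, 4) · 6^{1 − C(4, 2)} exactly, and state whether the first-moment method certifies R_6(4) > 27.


E[X] = C(27, 4) · 6^{1 − 6} = 17550 · 6^{−5} = 17550/7776.
As a reduced fraction: E[X] = 325/144 ≈ 2.2569444.
Is E[X] < 1? NO.
Since E[X] ≥ 1, the first-moment bound is inconclusive at n = 27; it does NOT by itself certify R_6(4) > 27.

E[X] = 325/144 ≈ 2.2569444; E[X] ≥ 1; first-moment method inconclusive here.


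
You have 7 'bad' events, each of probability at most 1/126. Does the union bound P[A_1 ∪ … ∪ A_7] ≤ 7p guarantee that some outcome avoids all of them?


Union bound: P[∪_{i=1}^{7} A_i] ≤ Σ_i P[A_i] ≤ 7·p = 7·(1/126) = 1/18.
Numerically: 1/18 ≈ 0.0555556.
Is 1/18 < 1? YES.
Since P[∪ A_i] ≤ 1/18 < 1, the complement has P[∩ A_i^c] ≥ 1 − 1/18 = 17/18 > 0, so some outcome avoids every A_i.

7·p = 1/18 ≈ 0.0555556; existence CERTIFIED by the union bound.


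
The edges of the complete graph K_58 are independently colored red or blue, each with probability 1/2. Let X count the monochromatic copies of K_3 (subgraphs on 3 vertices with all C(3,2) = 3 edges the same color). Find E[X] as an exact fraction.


Let X = Σ_S X_S over the C(58, 3) = 30856 subsets S of size 3, where X_S = 1 if the K_3 on S is monochromatic.
For a fixed S, the K_3 on S has C(3, 2) = 3 edges. P[all 3 edges red] = (1/2)^3, and likewise for blue, so P[monochromatic] = 2·(1/2)^3 = 2^{1 − 3} = 1/4.
By linearity of expectation: E[X] = C(58, 3) · 2^{1 − 3} = 30856 · 1/4 = 7714.
Numerically: E[X] ≈ 7714.000.

E[X] = C(58,3)·2^(1−C(3,2)) = 7714 ≈ 7714.000.


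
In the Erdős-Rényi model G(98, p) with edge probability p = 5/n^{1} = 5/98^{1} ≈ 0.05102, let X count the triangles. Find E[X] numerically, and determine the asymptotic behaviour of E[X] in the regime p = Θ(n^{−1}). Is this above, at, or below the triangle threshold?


Number of potential triangles: C(98, 3) = 152096.
Each occurs with probability p³ ≈ (0.05102)³ ≈ 1.328103e-04.
By linearity: E[X] = C(98, 3)·p³ ≈ 152096 · 1.328103e-04 ≈ 20.1999.
Here α = 1, so p = 5/n is exactly at the triangle threshold p ~ 1/n. Asymptotically E[X] → c³/6 = 5³/6 = 125/6 ≈ 20.8333, a bounded constant. In this regime the triangle count is asymptotically Poisson(c³/6).

E[X] ≈ 20.1999; in regime p = Θ(1/n^{1}) E[X] stays bounded (at the triangle threshold p ~ 1/n).


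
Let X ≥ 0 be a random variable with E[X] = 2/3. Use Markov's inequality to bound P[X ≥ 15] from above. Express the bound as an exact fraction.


μ = E[X] = 2/3, a = 15.
Markov: P[X ≥ 15] ≤ μ/a = (2/3)/15 = 2/45.
Numerically: ≈ 0.044.
(Since a = 15 > μ = 0.667, the bound 2/45 is < 1 and informative.)

P[X ≥ 15] ≤ 2/45 ≈ 0.044.


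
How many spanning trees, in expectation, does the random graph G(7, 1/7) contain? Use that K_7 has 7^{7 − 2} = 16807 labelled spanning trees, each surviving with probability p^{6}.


K_7 has 7^{7 − 2} = 16807 labelled spanning trees.
For each such spanning tree H, let X_H = 1 if all 6 edges of H are present in G. Then P[X_H = 1] = p^{6} = (1/7)^{6} = 1/117649.
Summing the indicators: E[X] = Σ_H E[X_H] = 16807 · p^{6} = 16807 · 1/117649 = 1/7.
Numerically: E[X] ≈ 0.1429.

E[X] = 16807 · (1/7)^{6} = 1/7 ≈ 0.1429.


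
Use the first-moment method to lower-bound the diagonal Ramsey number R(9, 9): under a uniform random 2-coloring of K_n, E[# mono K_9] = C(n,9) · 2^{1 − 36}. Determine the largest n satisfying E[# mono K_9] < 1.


We need C(n, 9) · 2^{1 − 36} < 1, i.e. C(n, 9) < 2^{36 − 1} = 34359738368.
Check values of n near the boundary:
  n = 62: C(62, 9) = 20286591270; 20286591270 < 34359738368? YES
  n = 63: C(63, 9) = 23667689815; 23667689815 < 34359738368? YES
  n = 64: C(64, 9) = 27540584512; 27540584512 < 34359738368? YES
  n = 65: C(65, 9) = 31966749880; 31966749880 < 34359738368? YES
  n = 66: C(66, 9) = 37014131440; 37014131440 < 34359738368? NO
  n = 67: C(67, 9) = 42757703560; 42757703560 < 34359738368? NO
  n = 68: C(68, 9) = 49280065120; 49280065120 < 34359738368? NO
The largest n with C(n, 9) < 34359738368 is n = 65 (where E[X] = 3995843735/4294967296 ≈ 0.930355). Hence R(9, 9) > 65, i.e. R(9, 9) ≥ 66.

Largest n = 65; hence R(9, 9) > 65.


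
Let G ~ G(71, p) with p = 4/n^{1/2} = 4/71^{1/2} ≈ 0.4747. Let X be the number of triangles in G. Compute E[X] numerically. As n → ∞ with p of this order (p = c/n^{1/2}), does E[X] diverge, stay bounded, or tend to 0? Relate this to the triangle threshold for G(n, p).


Number of potential triangles: C(71, 3) = 57155.
Each occurs with probability p³ ≈ (0.4747)³ ≈ 1.069775e-01.
By linearity: E[X] = C(71, 3)·p³ ≈ 57155 · 1.069775e-01 ≈ 6114.2991.
Since α = 1/2 < 1, p = c/n^{1/2} ≫ 1/n is above the triangle threshold p ~ 1/n. Asymptotically E[X] ~ (c³/6)·n^{3(1−α)} = (4³/6)·n^{1.5} → ∞; triangles are abundant w.h.p.

E[X] ≈ 6114.2991; in regime p = Θ(1/n^{1/2}) E[X] diverges (above the triangle threshold p ~ 1/n).


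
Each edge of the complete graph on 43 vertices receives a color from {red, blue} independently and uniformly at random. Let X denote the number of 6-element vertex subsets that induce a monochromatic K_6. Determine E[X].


Let X = Σ_S X_S over the C(43, 6) = 6096454 subsets S of size 6, where X_S = 1 if the K_6 on S is monochromatic.
For a fixed S, the K_6 on S has C(6, 2) = 15 edges. P[all 15 edges red] = (1/2)^15, and likewise for blue, so P[monochromatic] = 2·(1/2)^15 = 2^{1 − 15} = 1/16384.
By linearity of expectation: E[X] = C(43, 6) · 2^{1 − 15} = 6096454 · 1/16384 = 3048227/8192.
Numerically: E[X] ≈ 372.0980.

E[X] = C(43,6)·2^(1−C(6,2)) = 3048227/8192 ≈ 372.0980.


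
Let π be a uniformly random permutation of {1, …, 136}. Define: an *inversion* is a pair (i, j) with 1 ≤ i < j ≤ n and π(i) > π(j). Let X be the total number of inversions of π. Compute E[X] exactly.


Write X = Σ X_I over the C(136, 2) = 9180 pairs i < j, with X_I the indicator of one inversion.
There are 9180 indicators.
For each fixed pair i < j, the values π(i) and π(j) are two distinct elements of {1, …, 136} in uniformly random order; by symmetry P[π(i) > π(j)] = 1/2.
By linearity: E[X] = 9180 · (1/2) = C(136, 2) · (1/2) = 9180/2 = 4590 ≈ 4590.000000.

E[X] = 4590 = 4590.000000.


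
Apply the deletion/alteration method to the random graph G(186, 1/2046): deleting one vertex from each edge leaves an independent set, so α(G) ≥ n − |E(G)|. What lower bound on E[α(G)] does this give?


E[|E(G)|] = C(186, 2)·p = 17205 · (1/2046) = 185/22.
E[α(G)] ≥ n − E[|E(G)|] = 186 − 185/22 = 3907/22.
Numerically: ≈ 177.5909.
(This is only a lower bound; the true E[α(G)] may be larger.)

E[α(G)] ≥ 3907/22 ≈ 177.5909.


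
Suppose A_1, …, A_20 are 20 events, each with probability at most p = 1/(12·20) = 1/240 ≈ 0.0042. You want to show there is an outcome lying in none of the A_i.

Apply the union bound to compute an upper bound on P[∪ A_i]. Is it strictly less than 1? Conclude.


Union bound: P[∪_{i=1}^{20} A_i] ≤ Σ_i P[A_i] ≤ 20·p = 20·(1/240) = 1/12.
Numerically: 1/12 ≈ 0.0833.
Is 1/12 < 1? YES.
Since P[∪ A_i] ≤ 1/12 < 1, the complement has P[∩ A_i^c] ≥ 1 − 1/12 = 11/12 > 0, so some outcome avoids every A_i.

20·p = 1/12 ≈ 0.0833; existence CERTIFIED by the union bound.


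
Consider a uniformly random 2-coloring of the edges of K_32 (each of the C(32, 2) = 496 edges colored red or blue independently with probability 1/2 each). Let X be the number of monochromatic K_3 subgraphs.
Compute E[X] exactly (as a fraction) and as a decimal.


Let X = Σ_S X_S over the C(32, 3) = 4960 subsets S of size 3, where X_S = 1 if the K_3 on S is monochromatic.
For a fixed S, the K_3 on S has C(3, 2) = 3 edges. P[all 3 edges red] = (1/2)^3, and likewise for blue, so P[monochromatic] = 2·(1/2)^3 = 2^{1 − 3} = 1/4.
By linearity of expectation: E[X] = C(32, 3) · 2^{1 − 3} = 4960 · 1/4 = 1240.
Numerically: E[X] ≈ 1240.0000.

E[X] = C(32,3)·2^(1−C(3,2)) = 1240 ≈ 1240.0000.


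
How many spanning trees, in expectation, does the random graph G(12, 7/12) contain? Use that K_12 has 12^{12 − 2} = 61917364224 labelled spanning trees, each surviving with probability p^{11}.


K_12 has 12^{12 − 2} = 61917364224 labelled spanning trees.
For each such spanning tree H, let X_H = 1 if all 11 edges of H are present in G. Then P[X_H = 1] = p^{11} = (7/12)^{11} = 1977326743/743008370688.
By linearity of expectation: E[X] = Σ_H E[X_H] = 61917364224 · p^{11} = 61917364224 · 1977326743/743008370688 = 1977326743/12.
Numerically: E[X] ≈ 1.6478e+08.

E[X] = 61917364224 · (7/12)^{11} = 1977326743/12 ≈ 1.6478e+08.


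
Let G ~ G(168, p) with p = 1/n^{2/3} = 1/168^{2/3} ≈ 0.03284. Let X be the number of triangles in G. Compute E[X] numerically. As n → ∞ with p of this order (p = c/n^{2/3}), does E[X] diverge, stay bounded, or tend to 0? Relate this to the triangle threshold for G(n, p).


Number of potential triangles: C(168, 3) = 776216.
Each occurs with probability p³ ≈ (0.03284)³ ≈ 3.543084e-05.
By linearity: E[X] = C(168, 3)·p³ ≈ 776216 · 3.543084e-05 ≈ 27.5020.
Since α = 2/3 < 1, p = c/n^{2/3} ≫ 1/n is above the triangle threshold p ~ 1/n. Asymptotically E[X] ~ (c³/6)·n^{3(1−α)} = (1³/6)·n^{1} → ∞; triangles are abundant w.h.p.

E[X] ≈ 27.5020; in regime p = Θ(1/n^{2/3}) E[X] diverges (above the triangle threshold p ~ 1/n).


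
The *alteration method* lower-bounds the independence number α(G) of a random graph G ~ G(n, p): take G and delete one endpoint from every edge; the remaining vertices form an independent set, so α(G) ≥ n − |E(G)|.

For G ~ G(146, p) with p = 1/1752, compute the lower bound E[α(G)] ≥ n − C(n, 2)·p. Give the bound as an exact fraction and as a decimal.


E[|E(G)|] = C(146, 2)·p = 10585 · (1/1752) = 145/24.
E[α(G)] ≥ n − E[|E(G)|] = 146 − 145/24 = 3359/24.
Numerically: ≈ 139.95833.
(This is only a lower bound; the true E[α(G)] may be larger.)

E[α(G)] ≥ 3359/24 ≈ 139.95833.


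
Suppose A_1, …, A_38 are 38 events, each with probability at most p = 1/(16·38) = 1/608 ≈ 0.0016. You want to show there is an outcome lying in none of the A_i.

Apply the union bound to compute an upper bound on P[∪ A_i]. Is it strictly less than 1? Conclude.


Union bound: P[∪_{i=1}^{38} A_i] ≤ Σ_i P[A_i] ≤ 38·p = 38·(1/608) = 1/16.
Numerically: 1/16 ≈ 0.0625.
Is 1/16 < 1? YES.
Since P[∪ A_i] ≤ 1/16 < 1, the complement has P[∩ A_i^c] ≥ 1 − 1/16 = 15/16 > 0, so some outcome avoids every A_i.

38·p = 1/16 ≈ 0.0625; existence CERTIFIED by the union bound.


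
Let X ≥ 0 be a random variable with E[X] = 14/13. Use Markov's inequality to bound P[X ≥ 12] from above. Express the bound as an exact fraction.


μ = E[X] = 14/13, a = 12.
Markov: P[X ≥ 12] ≤ μ/a = (14/13)/12 = 7/78.
Numerically: ≈ 0.089744.
(Since a = 12 > μ = 1.076923, the bound 7/78 is < 1 and informative.)

P[X ≥ 12] ≤ 7/78 ≈ 0.089744.


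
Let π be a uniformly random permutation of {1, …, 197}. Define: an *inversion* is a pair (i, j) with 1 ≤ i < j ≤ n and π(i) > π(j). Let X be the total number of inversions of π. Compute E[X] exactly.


Write X = Σ X_I over the C(197, 2) = 19306 pairs i < j, with X_I the indicator of one inversion.
There are 19306 indicators.
For each fixed pair i < j, the values π(i) and π(j) are two distinct elements of {1, …, 197} in uniformly random order; by symmetry P[π(i) > π(j)] = 1/2.
By linearity: E[X] = 19306 · (1/2) = C(197, 2) · (1/2) = 19306/2 = 9653 ≈ 9653.000.

E[X] = 9653 = 9653.000.
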